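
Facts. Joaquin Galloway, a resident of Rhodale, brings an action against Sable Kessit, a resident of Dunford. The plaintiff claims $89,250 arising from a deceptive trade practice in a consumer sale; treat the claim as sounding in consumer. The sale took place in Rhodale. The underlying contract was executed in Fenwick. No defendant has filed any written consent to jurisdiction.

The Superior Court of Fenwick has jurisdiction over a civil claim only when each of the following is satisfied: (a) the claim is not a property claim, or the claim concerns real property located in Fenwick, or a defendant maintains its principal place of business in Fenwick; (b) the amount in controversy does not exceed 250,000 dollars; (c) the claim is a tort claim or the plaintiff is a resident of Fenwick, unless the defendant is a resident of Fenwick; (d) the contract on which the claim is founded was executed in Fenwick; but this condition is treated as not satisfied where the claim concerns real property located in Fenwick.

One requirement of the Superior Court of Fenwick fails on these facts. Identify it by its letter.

(c)

The Superior Court of Fenwick:
  (a) The claim is a consumer claim, not a property claim, so this disjunct is met. Satisfied.
  (b) The amount in controversy is 89,250 dollars, within the 250,000 dollars ceiling. Condition met.
  (c) The claim is a consumer claim, not a tort claim; the plaintiff resides in Rhodale, not Fenwick — every alternative fails. And the defendant resides in Dunford, not Fenwick, so the proviso does not save it. Condition not met.
  (d) The contract was executed in Fenwick. And the carve-out is inapplicable — the claim does not concern real property. Satisfied.
Only condition (c) fails.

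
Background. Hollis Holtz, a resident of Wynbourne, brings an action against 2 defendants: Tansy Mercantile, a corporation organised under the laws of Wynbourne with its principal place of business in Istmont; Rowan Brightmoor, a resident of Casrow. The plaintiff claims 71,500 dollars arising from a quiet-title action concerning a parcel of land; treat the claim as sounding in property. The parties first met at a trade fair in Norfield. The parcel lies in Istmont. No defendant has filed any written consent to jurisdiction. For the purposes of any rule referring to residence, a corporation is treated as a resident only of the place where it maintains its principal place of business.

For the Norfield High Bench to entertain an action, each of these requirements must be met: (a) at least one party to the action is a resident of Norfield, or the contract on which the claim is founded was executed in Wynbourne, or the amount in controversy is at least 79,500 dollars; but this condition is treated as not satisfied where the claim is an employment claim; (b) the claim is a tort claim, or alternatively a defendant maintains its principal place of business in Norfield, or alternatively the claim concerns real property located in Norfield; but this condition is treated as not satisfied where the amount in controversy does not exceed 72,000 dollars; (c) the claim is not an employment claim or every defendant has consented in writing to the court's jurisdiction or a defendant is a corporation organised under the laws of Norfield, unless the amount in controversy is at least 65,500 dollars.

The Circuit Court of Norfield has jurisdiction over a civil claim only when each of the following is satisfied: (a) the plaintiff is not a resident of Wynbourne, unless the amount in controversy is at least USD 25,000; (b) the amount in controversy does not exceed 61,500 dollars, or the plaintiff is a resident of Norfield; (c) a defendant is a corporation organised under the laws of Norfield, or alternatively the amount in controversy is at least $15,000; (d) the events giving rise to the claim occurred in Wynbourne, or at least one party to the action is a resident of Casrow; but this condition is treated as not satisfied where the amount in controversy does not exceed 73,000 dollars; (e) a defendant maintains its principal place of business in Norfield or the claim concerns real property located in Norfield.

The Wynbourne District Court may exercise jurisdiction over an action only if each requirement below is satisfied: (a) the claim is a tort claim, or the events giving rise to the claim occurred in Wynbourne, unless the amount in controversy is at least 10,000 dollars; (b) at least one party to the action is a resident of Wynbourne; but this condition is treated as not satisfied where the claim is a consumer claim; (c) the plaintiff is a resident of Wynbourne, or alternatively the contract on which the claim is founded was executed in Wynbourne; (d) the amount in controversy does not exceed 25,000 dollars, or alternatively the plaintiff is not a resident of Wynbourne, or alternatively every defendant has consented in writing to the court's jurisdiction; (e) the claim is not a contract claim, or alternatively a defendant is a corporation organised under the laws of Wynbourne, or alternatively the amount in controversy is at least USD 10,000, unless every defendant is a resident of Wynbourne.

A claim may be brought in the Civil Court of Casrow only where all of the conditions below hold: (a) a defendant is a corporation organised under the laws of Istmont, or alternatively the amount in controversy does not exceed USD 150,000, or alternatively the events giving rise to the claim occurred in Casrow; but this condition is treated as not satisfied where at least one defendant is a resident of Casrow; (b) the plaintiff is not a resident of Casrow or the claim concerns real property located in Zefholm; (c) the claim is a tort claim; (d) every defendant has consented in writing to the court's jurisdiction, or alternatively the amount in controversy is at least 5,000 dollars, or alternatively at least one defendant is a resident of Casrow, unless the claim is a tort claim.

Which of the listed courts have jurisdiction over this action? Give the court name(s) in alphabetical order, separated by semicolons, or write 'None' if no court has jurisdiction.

None

The Norfield High Bench:
  (a) No party resides in Norfield; no contract (and hence no place of execution) is alleged; the amount in controversy is $71,500, below the 79,500 dollars floor — none of the alternatives is met. Fails.
  (b) The claim is a property claim, not a tort claim; the corporate defendant(s) have their principal place of business in Istmont, not Norfield; the property lies in Istmont, not Norfield — no alternative holds. Not satisfied.
  (c) The claim is a property claim, not an employment claim, so this disjunct is met. Condition met.
  → At least one condition fails; no jurisdiction.
The Circuit Court of Norfield:
  (a) The plaintiff resides in Wynbourne. The proviso rescues it, though: the amount in controversy is 71,500 dollars, which meets the USD 25,000 floor. Condition met.
  (b) The amount in controversy is $71,500, above the USD 61,500 ceiling; the plaintiff resides in Wynbourne, not Norfield — no alternative holds. Not met.
  (c) The amount in controversy is 71,500 dollars, which meets the $15,000 floor, so one alternative holds. Met.
  (d) Rowan Brightmoor resides in Casrow — that alternative is enough. But the carve-out bites: the amount in controversy is 71,500 dollars, within the $73,000 ceiling. Fails.
  (e) The corporate defendant(s) have their principal place of business in Istmont, not Norfield; the property lies in Istmont, not Norfield — every alternative fails. Not met.
  → The court lacks jurisdiction.
The Wynbourne District Court:
  (a) The claim is a property claim, not a tort claim; the operative events occurred in Istmont, not Wynbourne — no alternative holds. But the amount in controversy is 71,500 dollars, which meets the 10,000 dollars floor, and the 'unless' clause therefore excuses the requirement. Condition met.
  (b) Hollis Holtz resides in Wynbourne. The carve-out does not apply: the claim is a property claim, not a consumer claim. Satisfied.
  (c) The plaintiff resides in Wynbourne, which satisfies one of the alternatives. Satisfied.
  (d) The amount in controversy is USD 71,500, above the $25,000 ceiling; the plaintiff resides in Wynbourne; no such written consent has been filed — no alternative holds. Fails.
  (e) The claim is a property claim, not a contract claim, which satisfies one of the alternatives. Met.
  → No jurisdiction.
The Civil Court of Casrow:
  (a) The amount in controversy is USD 71,500, within the $150,000 ceiling, so this disjunct is met. But Rowan Brightmoor resides in Casrow, triggering the carve-out and defeating this condition. Not met.
  (b) The plaintiff resides in Wynbourne, which is not Casrow, so one alternative holds. Satisfied.
  (c) The claim is a property claim, not a tort claim. Not satisfied.
  (d) The amount in controversy is $71,500, which meets the 5,000 dollars floor, which satisfies one of the alternatives. Met.
  → No jurisdiction.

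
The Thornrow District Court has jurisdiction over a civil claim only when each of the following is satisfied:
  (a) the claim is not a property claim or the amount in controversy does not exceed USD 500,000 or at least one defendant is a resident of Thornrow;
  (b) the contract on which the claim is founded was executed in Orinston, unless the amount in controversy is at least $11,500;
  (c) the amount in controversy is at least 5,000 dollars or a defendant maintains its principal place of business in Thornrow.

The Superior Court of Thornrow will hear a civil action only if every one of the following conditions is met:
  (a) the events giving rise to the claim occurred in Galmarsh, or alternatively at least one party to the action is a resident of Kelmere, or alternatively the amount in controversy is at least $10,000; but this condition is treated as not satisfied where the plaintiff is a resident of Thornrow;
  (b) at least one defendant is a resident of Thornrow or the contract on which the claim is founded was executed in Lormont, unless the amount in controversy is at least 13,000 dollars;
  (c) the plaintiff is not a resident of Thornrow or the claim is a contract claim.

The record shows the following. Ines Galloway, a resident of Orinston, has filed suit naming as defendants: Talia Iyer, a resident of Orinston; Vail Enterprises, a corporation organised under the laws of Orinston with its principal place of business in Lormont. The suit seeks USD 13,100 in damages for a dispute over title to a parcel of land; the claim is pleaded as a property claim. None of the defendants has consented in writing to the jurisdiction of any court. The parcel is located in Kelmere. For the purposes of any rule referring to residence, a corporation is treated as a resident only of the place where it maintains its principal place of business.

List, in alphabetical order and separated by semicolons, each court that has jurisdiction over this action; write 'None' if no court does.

the Superior Court of Thornrow; the Thornrow District Court

The Thornrow District Court:
  (a) The amount in controversy is USD 13,100, within the USD 500,000 ceiling — that alternative is enough. Satisfied.
  (b) No contract (and hence no place of execution) is alleged. But the amount in controversy is 13,100 dollars, which meets the $11,500 floor, and the 'unless' clause therefore excuses the requirement. Condition met.
  (c) The amount in controversy is 13,100 dollars, which meets the 5,000 dollars floor, so one alternative holds. Met.
  → Every requirement is satisfied — jurisdiction.
The Superior Court of Thornrow:
  (a) The amount in controversy is $13,100, which meets the $10,000 floor, which satisfies one of the alternatives. And the carve-out is inapplicable — the plaintiff resides in Orinston, not Thornrow. Satisfied.
  (b) No defendant resides in Thornrow (they reside in Orinston, Lormont); no contract (and hence no place of execution) is alleged — no alternative holds. However, the amount in controversy is 13,100 dollars, which meets the 13,000 dollars floor, so the 'unless' proviso supplies this condition. Met.
  (c) The plaintiff resides in Orinston, which is not Thornrow, which satisfies one of the alternatives. Met.
  → Jurisdiction lies.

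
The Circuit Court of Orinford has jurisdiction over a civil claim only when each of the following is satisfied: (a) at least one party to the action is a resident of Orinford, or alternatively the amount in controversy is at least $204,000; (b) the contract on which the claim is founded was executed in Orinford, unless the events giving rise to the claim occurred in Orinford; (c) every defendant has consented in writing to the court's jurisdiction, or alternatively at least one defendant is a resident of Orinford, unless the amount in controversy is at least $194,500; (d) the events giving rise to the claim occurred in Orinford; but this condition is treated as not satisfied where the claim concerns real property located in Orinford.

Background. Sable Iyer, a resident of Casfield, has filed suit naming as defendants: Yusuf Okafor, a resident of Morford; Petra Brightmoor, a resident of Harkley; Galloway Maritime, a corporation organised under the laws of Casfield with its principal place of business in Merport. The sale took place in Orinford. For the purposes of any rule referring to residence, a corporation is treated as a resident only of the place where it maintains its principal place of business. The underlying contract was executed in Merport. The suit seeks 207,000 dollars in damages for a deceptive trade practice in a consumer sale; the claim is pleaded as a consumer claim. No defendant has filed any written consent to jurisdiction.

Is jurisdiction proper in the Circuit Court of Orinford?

Yes

The Circuit Court of Orinford:
  (a) The amount in controversy is $207,000, which meets the USD 204,000 floor, so this disjunct is met. Met.
  (b) The contract was executed in Merport, not Orinford. The proviso rescues it, though: the operative events occurred in Orinford. Condition met.
  (c) No such written consent has been filed; no defendant resides in Orinford (they reside in Morford, Harkley, Merport) — none of the alternatives is met. However, the amount in controversy is 207,000 dollars, which meets the $194,500 floor, so the 'unless' proviso supplies this condition. Satisfied.
  (d) The operative events occurred in Orinford. The carve-out does not apply: the claim does not concern real property. Met.
  → Jurisdiction lies.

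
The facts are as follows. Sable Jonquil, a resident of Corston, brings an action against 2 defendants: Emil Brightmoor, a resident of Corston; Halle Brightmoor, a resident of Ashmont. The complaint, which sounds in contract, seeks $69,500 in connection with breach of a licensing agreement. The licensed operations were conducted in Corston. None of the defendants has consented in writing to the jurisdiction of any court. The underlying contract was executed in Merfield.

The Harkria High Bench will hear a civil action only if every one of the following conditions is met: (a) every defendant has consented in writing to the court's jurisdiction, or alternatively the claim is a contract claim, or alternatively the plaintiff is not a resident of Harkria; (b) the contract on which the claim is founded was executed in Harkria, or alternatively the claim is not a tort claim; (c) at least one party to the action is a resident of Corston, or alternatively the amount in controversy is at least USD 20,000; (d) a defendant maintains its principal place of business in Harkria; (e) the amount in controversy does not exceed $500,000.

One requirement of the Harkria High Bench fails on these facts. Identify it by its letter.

The Harkria High Bench:
  (a) The claim is a contract claim, so this disjunct is met. Condition met.
  (b) The claim is a contract claim, not a tort claim — that alternative is enough. Met.
  (c) Sable Jonquil resides in Corston — that alternative is enough. Condition met.
  (d) No defendant is a corporation. Fails.
  (e) The amount in controversy is $69,500, within the $500,000 ceiling. Met.
Only condition (d) fails.

(d)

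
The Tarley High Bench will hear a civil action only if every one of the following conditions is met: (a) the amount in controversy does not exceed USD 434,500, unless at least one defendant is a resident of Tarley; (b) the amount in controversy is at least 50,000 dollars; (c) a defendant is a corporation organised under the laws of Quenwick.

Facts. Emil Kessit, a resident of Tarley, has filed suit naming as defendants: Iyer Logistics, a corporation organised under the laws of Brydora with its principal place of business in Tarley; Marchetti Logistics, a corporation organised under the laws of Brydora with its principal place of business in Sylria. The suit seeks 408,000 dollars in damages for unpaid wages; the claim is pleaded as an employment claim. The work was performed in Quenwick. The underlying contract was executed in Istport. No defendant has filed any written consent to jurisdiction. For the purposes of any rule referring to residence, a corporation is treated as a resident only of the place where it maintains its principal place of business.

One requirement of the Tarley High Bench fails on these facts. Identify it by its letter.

The Tarley High Bench:
  (a) The amount in controversy is USD 408,000, within the 434,500 dollars ceiling. Condition met.
  (b) The amount in controversy is 408,000 dollars, which meets the $50,000 floor. Met.
  (c) The corporate defendant(s) are organised in Brydora, not Quenwick. Condition not met.
Only condition (c) fails.

(c)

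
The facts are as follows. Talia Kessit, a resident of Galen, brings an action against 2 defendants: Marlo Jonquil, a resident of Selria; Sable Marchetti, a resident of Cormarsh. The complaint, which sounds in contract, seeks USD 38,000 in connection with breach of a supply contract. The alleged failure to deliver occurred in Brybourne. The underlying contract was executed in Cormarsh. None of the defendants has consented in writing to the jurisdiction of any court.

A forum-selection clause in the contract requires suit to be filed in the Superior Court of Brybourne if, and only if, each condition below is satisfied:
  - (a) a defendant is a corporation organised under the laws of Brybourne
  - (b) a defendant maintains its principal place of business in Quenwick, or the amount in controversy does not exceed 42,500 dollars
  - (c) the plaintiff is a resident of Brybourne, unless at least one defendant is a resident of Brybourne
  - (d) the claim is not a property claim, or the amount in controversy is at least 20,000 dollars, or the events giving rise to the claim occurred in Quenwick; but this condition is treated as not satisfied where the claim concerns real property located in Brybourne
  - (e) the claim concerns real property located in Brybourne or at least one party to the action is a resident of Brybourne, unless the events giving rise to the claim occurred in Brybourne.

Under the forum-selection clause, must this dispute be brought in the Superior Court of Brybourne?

The Superior Court of Brybourne:
  (a) No defendant is a corporation. Condition not met.
  (b) The amount in controversy is 38,000 dollars, within the USD 42,500 ceiling, which satisfies one of the alternatives. Satisfied.
  (c) The plaintiff resides in Galen, not Brybourne. Nor does the 'unless' clause help: no defendant resides in Brybourne (they reside in Selria, Cormarsh). Fails.
  (d) The claim is a contract claim, not a property claim, so this disjunct is met. The exception is not triggered, since the claim does not concern real property. Met.
  (e) The claim does not concern real property; no party resides in Brybourne — none of the alternatives is met. The proviso rescues it, though: the operative events occurred in Brybourne. Condition met.
  → Forum clause is not triggered.

No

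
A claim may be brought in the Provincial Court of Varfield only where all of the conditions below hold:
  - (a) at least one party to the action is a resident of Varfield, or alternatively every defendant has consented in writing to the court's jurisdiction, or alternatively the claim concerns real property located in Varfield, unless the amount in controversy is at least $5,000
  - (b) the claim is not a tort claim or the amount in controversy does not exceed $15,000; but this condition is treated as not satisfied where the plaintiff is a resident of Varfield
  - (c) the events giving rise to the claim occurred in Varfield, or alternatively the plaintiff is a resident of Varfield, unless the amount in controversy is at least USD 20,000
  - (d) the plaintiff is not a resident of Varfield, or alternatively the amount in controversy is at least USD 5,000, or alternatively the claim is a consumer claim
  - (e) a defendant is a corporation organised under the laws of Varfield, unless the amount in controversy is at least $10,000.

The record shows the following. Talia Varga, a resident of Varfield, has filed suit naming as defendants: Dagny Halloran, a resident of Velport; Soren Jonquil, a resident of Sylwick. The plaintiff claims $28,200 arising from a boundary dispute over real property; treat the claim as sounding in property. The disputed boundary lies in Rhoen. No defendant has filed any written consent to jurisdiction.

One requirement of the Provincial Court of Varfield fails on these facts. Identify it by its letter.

(b)

The Provincial Court of Varfield:
  (a) Talia Varga resides in Varfield — that alternative is enough. Met.
  (b) The claim is a property claim, not a tort claim, which satisfies one of the alternatives. But the carve-out bites: the plaintiff resides in Varfield. Not satisfied.
  (c) The plaintiff resides in Varfield, so this disjunct is met. Met.
  (d) The amount in controversy is 28,200 dollars, which meets the $5,000 floor, so this disjunct is met. Condition met.
  (e) No defendant is a corporation. The proviso rescues it, though: the amount in controversy is 28,200 dollars, which meets the USD 10,000 floor. Satisfied.
Only condition (b) fails.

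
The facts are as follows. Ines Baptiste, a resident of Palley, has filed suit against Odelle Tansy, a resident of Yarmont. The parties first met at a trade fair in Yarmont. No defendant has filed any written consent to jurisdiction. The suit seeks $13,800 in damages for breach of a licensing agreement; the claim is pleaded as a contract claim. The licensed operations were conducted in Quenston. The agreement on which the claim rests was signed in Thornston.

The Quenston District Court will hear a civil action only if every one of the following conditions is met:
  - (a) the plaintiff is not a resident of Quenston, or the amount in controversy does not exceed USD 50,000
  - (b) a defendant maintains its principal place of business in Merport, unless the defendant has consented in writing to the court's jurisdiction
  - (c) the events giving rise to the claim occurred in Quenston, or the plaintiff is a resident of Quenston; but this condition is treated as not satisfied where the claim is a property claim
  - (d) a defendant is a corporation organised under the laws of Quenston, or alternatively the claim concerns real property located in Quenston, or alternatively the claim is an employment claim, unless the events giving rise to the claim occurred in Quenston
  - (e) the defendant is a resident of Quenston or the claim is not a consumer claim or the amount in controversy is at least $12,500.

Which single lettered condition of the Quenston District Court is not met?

(b)

The Quenston District Court:
  (a) The plaintiff resides in Palley, which is not Quenston, so this disjunct is met. Condition met.
  (b) No defendant is a corporation. The proviso offers no rescue either, since no such written consent has been filed. Fails.
  (c) The operative events occurred in Quenston — that alternative is enough. The carve-out does not apply: the claim is a contract claim, not a property claim. Condition met.
  (d) No defendant is a corporation; the claim does not concern real property; the claim is a contract claim, not an employment claim — every alternative fails. The proviso rescues it, though: the operative events occurred in Quenston. Satisfied.
  (e) The claim is a contract claim, not a consumer claim, so one alternative holds. Met.
Only condition (b) fails.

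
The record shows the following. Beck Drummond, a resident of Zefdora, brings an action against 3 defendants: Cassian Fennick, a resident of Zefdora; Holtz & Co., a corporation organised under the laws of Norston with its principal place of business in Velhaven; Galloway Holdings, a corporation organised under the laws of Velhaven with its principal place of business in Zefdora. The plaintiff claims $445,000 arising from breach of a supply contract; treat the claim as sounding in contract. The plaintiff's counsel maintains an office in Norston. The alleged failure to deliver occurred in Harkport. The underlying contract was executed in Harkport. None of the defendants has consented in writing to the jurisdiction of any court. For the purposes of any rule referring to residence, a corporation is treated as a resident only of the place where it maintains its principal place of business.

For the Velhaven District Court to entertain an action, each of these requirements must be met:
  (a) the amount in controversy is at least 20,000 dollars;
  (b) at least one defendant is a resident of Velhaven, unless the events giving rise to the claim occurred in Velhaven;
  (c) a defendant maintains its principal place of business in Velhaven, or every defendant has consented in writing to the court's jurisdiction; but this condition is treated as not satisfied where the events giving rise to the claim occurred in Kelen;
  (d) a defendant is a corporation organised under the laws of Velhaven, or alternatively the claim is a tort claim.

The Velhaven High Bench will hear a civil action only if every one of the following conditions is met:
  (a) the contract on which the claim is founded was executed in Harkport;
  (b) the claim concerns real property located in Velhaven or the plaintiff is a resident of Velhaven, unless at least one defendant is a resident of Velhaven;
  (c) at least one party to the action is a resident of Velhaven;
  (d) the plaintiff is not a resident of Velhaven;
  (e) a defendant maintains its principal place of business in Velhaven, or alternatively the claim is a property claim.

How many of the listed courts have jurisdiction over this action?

2

The Velhaven District Court:
  (a) The amount in controversy is 445,000 dollars, which meets the $20,000 floor. Condition met.
  (b) Holtz & Co. resides in Velhaven. Condition met.
  (c) Holtz & Co. has its principal place of business in Velhaven, which satisfies one of the alternatives. The carve-out does not apply: the operative events occurred in Harkport, not Kelen. Condition met.
  (d) Galloway Holdings is organised under the laws of Velhaven, which satisfies one of the alternatives. Met.
  → Jurisdiction lies.
The Velhaven High Bench:
  (a) The contract was executed in Harkport. Condition met.
  (b) The claim does not concern real property; the plaintiff resides in Zefdora, not Velhaven — every alternative fails. But Holtz & Co. resides in Velhaven, and the 'unless' clause therefore excuses the requirement. Condition met.
  (c) Holtz & Co. resides in Velhaven. Met.
  (d) The plaintiff resides in Zefdora, which is not Velhaven. Met.
  (e) Holtz & Co. has its principal place of business in Velhaven — that alternative is enough. Condition met.
  → Jurisdiction lies.
Courts with jurisdiction: the Velhaven District Court, the Velhaven High Bench — 2 in total.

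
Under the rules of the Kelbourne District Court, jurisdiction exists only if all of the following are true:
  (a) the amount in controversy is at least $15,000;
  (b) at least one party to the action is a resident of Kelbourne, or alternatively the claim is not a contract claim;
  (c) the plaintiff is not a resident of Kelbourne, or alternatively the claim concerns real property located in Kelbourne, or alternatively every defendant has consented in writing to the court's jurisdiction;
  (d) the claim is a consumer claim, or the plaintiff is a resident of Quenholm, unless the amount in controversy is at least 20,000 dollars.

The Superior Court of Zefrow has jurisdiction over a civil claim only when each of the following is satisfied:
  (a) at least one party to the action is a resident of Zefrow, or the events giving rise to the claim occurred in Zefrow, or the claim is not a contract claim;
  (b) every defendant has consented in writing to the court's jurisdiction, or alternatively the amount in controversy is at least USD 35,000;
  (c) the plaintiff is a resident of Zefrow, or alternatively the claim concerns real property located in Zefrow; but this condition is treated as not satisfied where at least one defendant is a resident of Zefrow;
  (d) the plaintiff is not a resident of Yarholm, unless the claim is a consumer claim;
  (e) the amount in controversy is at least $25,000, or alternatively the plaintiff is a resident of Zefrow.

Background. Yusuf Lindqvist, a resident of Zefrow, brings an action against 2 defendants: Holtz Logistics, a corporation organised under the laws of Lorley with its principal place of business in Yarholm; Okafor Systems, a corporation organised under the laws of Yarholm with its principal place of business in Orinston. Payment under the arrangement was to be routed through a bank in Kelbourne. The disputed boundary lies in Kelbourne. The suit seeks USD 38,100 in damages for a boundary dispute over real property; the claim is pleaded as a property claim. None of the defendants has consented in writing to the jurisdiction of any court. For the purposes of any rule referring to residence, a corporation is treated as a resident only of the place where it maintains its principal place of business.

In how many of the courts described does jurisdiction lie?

The Kelbourne District Court:
  (a) The amount in controversy is 38,100 dollars, which meets the USD 15,000 floor. Satisfied.
  (b) The claim is a property claim, not a contract claim, so this disjunct is met. Met.
  (c) The plaintiff resides in Zefrow, which is not Kelbourne, so one alternative holds. Satisfied.
  (d) The claim is a property claim, not a consumer claim; the plaintiff resides in Zefrow, not Quenholm — no alternative holds. But the amount in controversy is USD 38,100, which meets the $20,000 floor, and the 'unless' clause therefore excuses the requirement. Condition met.
  → Jurisdiction lies.
The Superior Court of Zefrow:
  (a) Yusuf Lindqvist resides in Zefrow, which satisfies one of the alternatives. Condition met.
  (b) The amount in controversy is $38,100, which meets the 35,000 dollars floor, so one alternative holds. Condition met.
  (c) The plaintiff resides in Zefrow, which satisfies one of the alternatives. The exception is not triggered, since no defendant resides in Zefrow (they reside in Yarholm, Orinston). Met.
  (d) The plaintiff resides in Zefrow, which is not Yarholm. Condition met.
  (e) The amount in controversy is $38,100, which meets the $25,000 floor, so one alternative holds. Met.
  → The court has jurisdiction.
Courts with jurisdiction: the Kelbourne District Court, the Superior Court of Zefrow — 2 in total.

2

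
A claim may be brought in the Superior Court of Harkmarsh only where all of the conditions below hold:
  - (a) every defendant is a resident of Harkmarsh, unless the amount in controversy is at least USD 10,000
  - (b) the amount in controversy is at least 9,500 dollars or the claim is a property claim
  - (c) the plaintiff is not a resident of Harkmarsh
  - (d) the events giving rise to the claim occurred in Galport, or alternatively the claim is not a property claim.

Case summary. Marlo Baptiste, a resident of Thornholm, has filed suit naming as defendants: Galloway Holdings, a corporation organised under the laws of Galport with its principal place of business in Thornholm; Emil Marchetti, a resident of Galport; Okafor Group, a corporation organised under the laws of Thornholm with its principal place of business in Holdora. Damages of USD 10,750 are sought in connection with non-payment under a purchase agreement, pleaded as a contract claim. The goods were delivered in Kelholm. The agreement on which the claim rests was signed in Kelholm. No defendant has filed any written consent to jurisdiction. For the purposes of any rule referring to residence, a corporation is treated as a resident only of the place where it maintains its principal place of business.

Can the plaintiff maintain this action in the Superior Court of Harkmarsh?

The Superior Court of Harkmarsh:
  (a) The defendants reside as follows — Galloway Holdings in Thornholm, Emil Marchetti in Galport, Okafor Group in Holdora — not all in Harkmarsh. But the amount in controversy is 10,750 dollars, which meets the USD 10,000 floor, and the 'unless' clause therefore excuses the requirement. Condition met.
  (b) The amount in controversy is $10,750, which meets the USD 9,500 floor — that alternative is enough. Satisfied.
  (c) The plaintiff resides in Thornholm, which is not Harkmarsh. Satisfied.
  (d) The claim is a contract claim, not a property claim, so one alternative holds. Condition met.
  → Jurisdiction lies.

Yes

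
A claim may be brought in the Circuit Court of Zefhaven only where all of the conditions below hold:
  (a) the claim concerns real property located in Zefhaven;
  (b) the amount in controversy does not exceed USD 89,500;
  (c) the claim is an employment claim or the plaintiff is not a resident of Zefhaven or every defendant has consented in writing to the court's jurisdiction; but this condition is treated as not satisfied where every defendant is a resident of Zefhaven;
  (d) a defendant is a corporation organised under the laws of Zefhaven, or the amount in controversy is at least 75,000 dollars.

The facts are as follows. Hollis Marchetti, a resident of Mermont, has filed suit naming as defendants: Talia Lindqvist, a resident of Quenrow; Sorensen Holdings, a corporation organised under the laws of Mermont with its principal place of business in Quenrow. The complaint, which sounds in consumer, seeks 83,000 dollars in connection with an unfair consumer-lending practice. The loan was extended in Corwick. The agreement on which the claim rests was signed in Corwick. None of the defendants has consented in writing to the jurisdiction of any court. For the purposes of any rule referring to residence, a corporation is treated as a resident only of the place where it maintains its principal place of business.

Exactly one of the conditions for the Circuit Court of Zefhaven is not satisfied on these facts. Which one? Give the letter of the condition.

(a)

The Circuit Court of Zefhaven:
  (a) The claim does not concern real property. Fails.
  (b) The amount in controversy is 83,000 dollars, within the 89,500 dollars ceiling. Condition met.
  (c) The plaintiff resides in Mermont, which is not Zefhaven — that alternative is enough. The carve-out does not apply: the defendants reside as follows — Talia Lindqvist in Quenrow, Sorensen Holdings in Quenrow — not all in Zefhaven. Satisfied.
  (d) The amount in controversy is $83,000, which meets the 75,000 dollars floor, so this disjunct is met. Satisfied.
Only condition (a) fails.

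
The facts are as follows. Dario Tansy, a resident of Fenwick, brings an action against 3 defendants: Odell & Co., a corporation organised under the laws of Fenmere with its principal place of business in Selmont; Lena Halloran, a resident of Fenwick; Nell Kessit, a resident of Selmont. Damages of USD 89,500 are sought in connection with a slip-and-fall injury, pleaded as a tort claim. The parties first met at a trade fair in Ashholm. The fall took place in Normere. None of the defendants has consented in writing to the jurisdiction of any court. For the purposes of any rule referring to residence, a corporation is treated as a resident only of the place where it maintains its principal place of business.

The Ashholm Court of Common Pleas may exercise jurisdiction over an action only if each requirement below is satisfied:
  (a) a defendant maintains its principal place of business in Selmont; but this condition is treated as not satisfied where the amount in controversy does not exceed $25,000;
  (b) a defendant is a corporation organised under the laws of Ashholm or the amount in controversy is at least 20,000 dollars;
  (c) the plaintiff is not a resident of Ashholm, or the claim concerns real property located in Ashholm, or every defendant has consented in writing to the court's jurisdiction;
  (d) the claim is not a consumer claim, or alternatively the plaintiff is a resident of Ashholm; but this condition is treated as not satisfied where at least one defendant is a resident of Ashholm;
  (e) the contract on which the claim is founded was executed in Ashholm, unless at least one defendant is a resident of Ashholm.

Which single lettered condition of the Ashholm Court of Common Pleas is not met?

(e)

The Ashholm Court of Common Pleas:
  (a) Odell & Co. has its principal place of business in Selmont. And the carve-out is inapplicable — the amount in controversy is $89,500, above the 25,000 dollars ceiling. Satisfied.
  (b) The amount in controversy is USD 89,500, which meets the USD 20,000 floor, which satisfies one of the alternatives. Met.
  (c) The plaintiff resides in Fenwick, which is not Ashholm, so this disjunct is met. Satisfied.
  (d) The claim is a tort claim, not a consumer claim, which satisfies one of the alternatives. The carve-out does not apply: no defendant resides in Ashholm (they reside in Selmont, Fenwick, Selmont). Met.
  (e) No contract (and hence no place of execution) is alleged. Nor does the 'unless' clause help: no defendant resides in Ashholm (they reside in Selmont, Fenwick, Selmont). Condition not met.
Only condition (e) fails.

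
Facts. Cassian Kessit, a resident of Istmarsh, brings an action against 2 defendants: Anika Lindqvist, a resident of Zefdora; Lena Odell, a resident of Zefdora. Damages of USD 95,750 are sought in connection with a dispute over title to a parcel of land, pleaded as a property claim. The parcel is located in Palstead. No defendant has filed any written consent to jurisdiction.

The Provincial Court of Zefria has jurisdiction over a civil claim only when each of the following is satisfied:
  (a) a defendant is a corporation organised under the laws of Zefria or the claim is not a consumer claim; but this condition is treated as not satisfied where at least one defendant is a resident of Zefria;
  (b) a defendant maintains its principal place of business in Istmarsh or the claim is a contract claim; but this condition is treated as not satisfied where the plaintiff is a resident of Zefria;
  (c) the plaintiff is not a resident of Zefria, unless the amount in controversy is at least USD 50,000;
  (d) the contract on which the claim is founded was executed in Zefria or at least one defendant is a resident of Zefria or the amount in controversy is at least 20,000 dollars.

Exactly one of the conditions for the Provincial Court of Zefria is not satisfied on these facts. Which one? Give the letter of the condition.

(b)

The Provincial Court of Zefria:
  (a) The claim is a property claim, not a consumer claim — that alternative is enough. And the carve-out is inapplicable — no defendant resides in Zefria (they reside in Zefdora, Zefdora). Satisfied.
  (b) No defendant is a corporation; the claim is a property claim, not a contract claim — no alternative holds. Condition not met.
  (c) The plaintiff resides in Istmarsh, which is not Zefria. Met.
  (d) The amount in controversy is USD 95,750, which meets the USD 20,000 floor, so this disjunct is met. Satisfied.
Only condition (b) fails.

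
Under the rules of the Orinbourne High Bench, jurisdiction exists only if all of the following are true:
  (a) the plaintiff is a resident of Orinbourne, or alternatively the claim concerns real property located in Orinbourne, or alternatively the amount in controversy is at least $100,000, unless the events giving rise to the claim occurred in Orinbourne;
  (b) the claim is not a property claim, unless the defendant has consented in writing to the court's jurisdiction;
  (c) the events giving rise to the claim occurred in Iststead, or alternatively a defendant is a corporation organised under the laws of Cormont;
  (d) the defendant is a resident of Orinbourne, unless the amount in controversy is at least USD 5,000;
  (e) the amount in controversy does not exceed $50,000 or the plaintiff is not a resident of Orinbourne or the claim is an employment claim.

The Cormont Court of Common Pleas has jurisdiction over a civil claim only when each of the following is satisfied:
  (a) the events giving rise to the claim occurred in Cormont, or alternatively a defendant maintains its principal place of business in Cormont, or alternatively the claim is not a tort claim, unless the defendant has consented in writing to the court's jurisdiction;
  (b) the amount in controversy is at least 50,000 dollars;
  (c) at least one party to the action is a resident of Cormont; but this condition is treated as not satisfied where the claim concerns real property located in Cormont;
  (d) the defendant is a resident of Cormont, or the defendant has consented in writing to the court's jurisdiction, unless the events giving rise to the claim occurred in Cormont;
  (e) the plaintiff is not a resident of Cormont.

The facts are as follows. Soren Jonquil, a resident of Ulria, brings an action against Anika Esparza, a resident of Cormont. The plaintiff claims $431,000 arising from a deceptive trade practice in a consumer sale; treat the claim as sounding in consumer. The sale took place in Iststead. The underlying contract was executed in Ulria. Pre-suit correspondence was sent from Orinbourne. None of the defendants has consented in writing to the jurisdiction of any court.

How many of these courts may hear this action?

2

The Orinbourne High Bench:
  (a) The amount in controversy is USD 431,000, which meets the 100,000 dollars floor, so one alternative holds. Condition met.
  (b) The claim is a consumer claim, not a property claim. Satisfied.
  (c) The operative events occurred in Iststead — that alternative is enough. Condition met.
  (d) The defendant resides in Cormont, not Orinbourne. But the amount in controversy is $431,000, which meets the 5,000 dollars floor, and the 'unless' clause therefore excuses the requirement. Condition met.
  (e) The plaintiff resides in Ulria, which is not Orinbourne, so this disjunct is met. Satisfied.
  → Jurisdiction lies.
The Cormont Court of Common Pleas:
  (a) The claim is a consumer claim, not a tort claim, so this disjunct is met. Condition met.
  (b) The amount in controversy is USD 431,000, which meets the USD 50,000 floor. Condition met.
  (c) Anika Esparza resides in Cormont. The exception is not triggered, since the claim does not concern real property. Satisfied.
  (d) The defendant resides in Cormont — that alternative is enough. Condition met.
  (e) The plaintiff resides in Ulria, which is not Cormont. Condition met.
  → All conditions met; jurisdiction exists.
Courts with jurisdiction: the Orinbourne High Bench, the Cormont Court of Common Pleas — 2 in total.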